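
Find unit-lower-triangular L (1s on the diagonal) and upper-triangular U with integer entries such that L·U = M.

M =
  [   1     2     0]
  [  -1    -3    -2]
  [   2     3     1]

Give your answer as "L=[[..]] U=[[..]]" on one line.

L=[[1,0,0],[-1,1,0],[2,1,1]] U=[[1,2,0],[0,-1,-2],[0,0,3]]

  R1 -= -1·R0 → [0,-1,-2]
  R2 -= 2·R0 → [0,-1,1]
  R2 -= 1·R1 → [0,0,3]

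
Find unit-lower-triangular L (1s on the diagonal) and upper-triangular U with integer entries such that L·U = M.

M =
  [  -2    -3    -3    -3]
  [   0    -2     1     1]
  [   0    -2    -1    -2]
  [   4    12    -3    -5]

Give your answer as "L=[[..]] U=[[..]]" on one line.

  R1 -= 0·R0 → [0,-2,1,1]
  R2 -= 0·R0 → [0,-2,-1,-2]
  R3 -= -2·R0 → [0,6,-9,-11]
  R2 -= 1·R1 → [0,0,-2,-3]
  R3 -= -3·R1 → [0,0,-6,-8]
  R3 -= 3·R2 → [0,0,0,1]

L=[[1,0,0,0],[0,1,0,0],[0,1,1,0],[-2,-3,3,1]] U=[[-2,-3,-3,-3],[0,-2,1,1],[0,0,-2,-3],[0,0,0,1]]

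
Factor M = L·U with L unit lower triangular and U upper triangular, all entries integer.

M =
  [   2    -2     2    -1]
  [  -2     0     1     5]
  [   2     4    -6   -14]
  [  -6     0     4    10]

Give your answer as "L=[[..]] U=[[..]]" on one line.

L=[[1,0,0,0],[-1,1,0,0],[1,-3,1,0],[-3,3,1,1]] U=[[2,-2,2,-1],[0,-2,3,4],[0,0,1,-1],[0,0,0,-4]]

  R1 -= -1·R0 → [0,-2,3,4]
  R2 -= 1·R0 → [0,6,-8,-13]
  R3 -= -3·R0 → [0,-6,10,7]
  R2 -= -3·R1 → [0,0,1,-1]
  R3 -= 3·R1 → [0,0,1,-5]
  R3 -= 1·R2 → [0,0,0,-4]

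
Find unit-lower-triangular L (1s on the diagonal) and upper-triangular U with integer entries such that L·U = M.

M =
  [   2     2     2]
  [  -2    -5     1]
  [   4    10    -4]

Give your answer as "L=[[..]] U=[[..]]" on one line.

L=[[1,0,0],[-1,1,0],[2,-2,1]] U=[[2,2,2],[0,-3,3],[0,0,-2]]

  r1 -= -1·r0 → [0,-3,3]
  r2 -= 2·r0 → [0,6,-8]
  r2 -= -2·r1 → [0,0,-2]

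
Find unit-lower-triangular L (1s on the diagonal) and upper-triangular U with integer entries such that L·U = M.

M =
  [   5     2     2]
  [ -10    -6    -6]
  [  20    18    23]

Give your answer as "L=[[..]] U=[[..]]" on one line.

L=[[1,0,0],[-2,1,0],[4,-5,1]] U=[[5,2,2],[0,-2,-2],[0,0,5]]

  row1 -= -2·row0 → [0,-2,-2]
  row2 -= 4·row0 → [0,10,15]
  row2 -= -5·row1 → [0,0,5]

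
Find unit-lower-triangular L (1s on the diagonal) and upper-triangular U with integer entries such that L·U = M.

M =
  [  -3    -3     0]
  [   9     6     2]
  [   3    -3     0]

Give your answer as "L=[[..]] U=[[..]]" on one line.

L=[[1,0,0],[-3,1,0],[-1,2,1]] U=[[-3,-3,0],[0,-3,2],[0,0,-4]]

  row1 -= -3·row0 → [0,-3,2]
  row2 -= -1·row0 → [0,-6,0]
  row2 -= 2·row1 → [0,0,-4]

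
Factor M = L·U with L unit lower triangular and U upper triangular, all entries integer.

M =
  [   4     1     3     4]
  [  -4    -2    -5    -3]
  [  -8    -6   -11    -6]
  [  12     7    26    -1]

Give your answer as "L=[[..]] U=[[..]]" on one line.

  R1 -= -1·R0 → [0,-1,-2,1]
  R2 -= -2·R0 → [0,-4,-5,2]
  R3 -= 3·R0 → [0,4,17,-13]
  R2 -= 4·R1 → [0,0,3,-2]
  R3 -= -4·R1 → [0,0,9,-9]
  R3 -= 3·R2 → [0,0,0,-3]

L=[[1,0,0,0],[-1,1,0,0],[-2,4,1,0],[3,-4,3,1]] U=[[4,1,3,4],[0,-1,-2,1],[0,0,3,-2],[0,0,0,-3]]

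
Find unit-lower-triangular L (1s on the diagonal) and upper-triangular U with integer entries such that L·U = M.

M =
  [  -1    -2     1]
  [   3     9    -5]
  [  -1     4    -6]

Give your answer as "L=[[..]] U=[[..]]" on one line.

L=[[1,0,0],[-3,1,0],[1,2,1]] U=[[-1,-2,1],[0,3,-2],[0,0,-3]]

  r1 -= -3·r0 → [0,3,-2]
  r2 -= 1·r0 → [0,6,-7]
  r2 -= 2·r1 → [0,0,-3]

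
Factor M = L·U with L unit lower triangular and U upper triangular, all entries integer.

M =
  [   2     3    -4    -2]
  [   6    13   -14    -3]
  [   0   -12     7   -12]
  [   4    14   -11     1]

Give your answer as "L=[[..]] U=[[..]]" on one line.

L=[[1,0,0,0],[3,1,0,0],[0,-3,1,0],[2,2,1,1]] U=[[2,3,-4,-2],[0,4,-2,3],[0,0,1,-3],[0,0,0,2]]

  row1 -= 3·row0 → [0,4,-2,3]
  row2 -= 0·row0 → [0,-12,7,-12]
  row3 -= 2·row0 → [0,8,-3,5]
  row2 -= -3·row1 → [0,0,1,-3]
  row3 -= 2·row1 → [0,0,1,-1]
  row3 -= 1·row2 → [0,0,0,2]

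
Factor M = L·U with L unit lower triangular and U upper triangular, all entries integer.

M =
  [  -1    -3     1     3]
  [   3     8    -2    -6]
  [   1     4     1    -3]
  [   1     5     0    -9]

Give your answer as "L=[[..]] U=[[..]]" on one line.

L=[[1,0,0,0],[-3,1,0,0],[-1,-1,1,0],[-1,-2,1,1]] U=[[-1,-3,1,3],[0,-1,1,3],[0,0,3,3],[0,0,0,-3]]

  r1 -= -3·r0 → [0,-1,1,3]
  r2 -= -1·r0 → [0,1,2,0]
  r3 -= -1·r0 → [0,2,1,-6]
  r2 -= -1·r1 → [0,0,3,3]
  r3 -= -2·r1 → [0,0,3,0]
  r3 -= 1·r2 → [0,0,0,-3]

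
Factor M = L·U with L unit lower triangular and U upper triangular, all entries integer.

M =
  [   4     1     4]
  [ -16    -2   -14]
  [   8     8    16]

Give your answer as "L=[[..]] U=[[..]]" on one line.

L=[[1,0,0],[-4,1,0],[2,3,1]] U=[[4,1,4],[0,2,2],[0,0,2]]

  r1 -= -4·r0 → [0,2,2]
  r2 -= 2·r0 → [0,6,8]
  r2 -= 3·r1 → [0,0,2]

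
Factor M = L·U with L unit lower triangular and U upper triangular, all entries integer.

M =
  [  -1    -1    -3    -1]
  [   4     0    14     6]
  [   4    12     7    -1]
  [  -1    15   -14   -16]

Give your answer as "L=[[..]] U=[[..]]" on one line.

  R1 -= -4·R0 → [0,-4,2,2]
  R2 -= -4·R0 → [0,8,-5,-5]
  R3 -= 1·R0 → [0,16,-11,-15]
  R2 -= -2·R1 → [0,0,-1,-1]
  R3 -= -4·R1 → [0,0,-3,-7]
  R3 -= 3·R2 → [0,0,0,-4]

L=[[1,0,0,0],[-4,1,0,0],[-4,-2,1,0],[1,-4,3,1]] U=[[-1,-1,-3,-1],[0,-4,2,2],[0,0,-1,-1],[0,0,0,-4]]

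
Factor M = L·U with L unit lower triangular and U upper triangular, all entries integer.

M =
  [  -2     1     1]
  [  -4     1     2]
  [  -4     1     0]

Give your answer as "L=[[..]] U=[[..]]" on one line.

  R1 -= 2·R0 → [0,-1,0]
  R2 -= 2·R0 → [0,-1,-2]
  R2 -= 1·R1 → [0,0,-2]

L=[[1,0,0],[2,1,0],[2,1,1]] U=[[-2,1,1],[0,-1,0],[0,0,-2]]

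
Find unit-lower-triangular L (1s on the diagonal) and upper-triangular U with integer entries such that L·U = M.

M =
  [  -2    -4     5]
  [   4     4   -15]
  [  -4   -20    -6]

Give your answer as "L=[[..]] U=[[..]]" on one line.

  r1 -= -2·r0 → [0,-4,-5]
  r2 -= 2·r0 → [0,-12,-16]
  r2 -= 3·r1 → [0,0,-1]

L=[[1,0,0],[-2,1,0],[2,3,1]] U=[[-2,-4,5],[0,-4,-5],[0,0,-1]]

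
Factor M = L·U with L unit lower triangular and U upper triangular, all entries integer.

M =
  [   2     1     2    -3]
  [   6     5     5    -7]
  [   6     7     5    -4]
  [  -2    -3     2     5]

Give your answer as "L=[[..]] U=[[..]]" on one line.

  r1 -= 3·r0 → [0,2,-1,2]
  r2 -= 3·r0 → [0,4,-1,5]
  r3 -= -1·r0 → [0,-2,4,2]
  r2 -= 2·r1 → [0,0,1,1]
  r3 -= -1·r1 → [0,0,3,4]
  r3 -= 3·r2 → [0,0,0,1]

L=[[1,0,0,0],[3,1,0,0],[3,2,1,0],[-1,-1,3,1]] U=[[2,1,2,-3],[0,2,-1,2],[0,0,1,1],[0,0,0,1]]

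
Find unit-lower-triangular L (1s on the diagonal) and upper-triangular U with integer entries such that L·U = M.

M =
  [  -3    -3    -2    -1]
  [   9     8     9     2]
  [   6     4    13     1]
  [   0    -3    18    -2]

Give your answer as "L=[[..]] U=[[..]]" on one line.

L=[[1,0,0,0],[-3,1,0,0],[-2,2,1,0],[0,3,3,1]] U=[[-3,-3,-2,-1],[0,-1,3,-1],[0,0,3,1],[0,0,0,-2]]

  r1 -= -3·r0 → [0,-1,3,-1]
  r2 -= -2·r0 → [0,-2,9,-1]
  r3 -= 0·r0 → [0,-3,18,-2]
  r2 -= 2·r1 → [0,0,3,1]
  r3 -= 3·r1 → [0,0,9,1]
  r3 -= 3·r2 → [0,0,0,-2]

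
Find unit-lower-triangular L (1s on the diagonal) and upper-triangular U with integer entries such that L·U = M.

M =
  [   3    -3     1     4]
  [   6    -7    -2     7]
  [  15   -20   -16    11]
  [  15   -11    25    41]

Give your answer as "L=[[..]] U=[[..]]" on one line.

  r1 -= 2·r0 → [0,-1,-4,-1]
  r2 -= 5·r0 → [0,-5,-21,-9]
  r3 -= 5·r0 → [0,4,20,21]
  r2 -= 5·r1 → [0,0,-1,-4]
  r3 -= -4·r1 → [0,0,4,17]
  r3 -= -4·r2 → [0,0,0,1]

L=[[1,0,0,0],[2,1,0,0],[5,5,1,0],[5,-4,-4,1]] U=[[3,-3,1,4],[0,-1,-4,-1],[0,0,-1,-4],[0,0,0,1]]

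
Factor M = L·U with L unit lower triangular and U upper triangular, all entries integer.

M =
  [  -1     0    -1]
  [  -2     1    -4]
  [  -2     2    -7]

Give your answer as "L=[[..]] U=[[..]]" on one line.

  R1 -= 2·R0 → [0,1,-2]
  R2 -= 2·R0 → [0,2,-5]
  R2 -= 2·R1 → [0,0,-1]

L=[[1,0,0],[2,1,0],[2,2,1]] U=[[-1,0,-1],[0,1,-2],[0,0,-1]]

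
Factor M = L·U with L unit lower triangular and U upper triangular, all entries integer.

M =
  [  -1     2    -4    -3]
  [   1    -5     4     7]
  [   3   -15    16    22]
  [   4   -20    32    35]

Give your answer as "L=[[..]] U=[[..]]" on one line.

L=[[1,0,0,0],[-1,1,0,0],[-3,3,1,0],[-4,4,4,1]] U=[[-1,2,-4,-3],[0,-3,0,4],[0,0,4,1],[0,0,0,3]]

  r1 -= -1·r0 → [0,-3,0,4]
  r2 -= -3·r0 → [0,-9,4,13]
  r3 -= -4·r0 → [0,-12,16,23]
  r2 -= 3·r1 → [0,0,4,1]
  r3 -= 4·r1 → [0,0,16,7]
  r3 -= 4·r2 → [0,0,0,3]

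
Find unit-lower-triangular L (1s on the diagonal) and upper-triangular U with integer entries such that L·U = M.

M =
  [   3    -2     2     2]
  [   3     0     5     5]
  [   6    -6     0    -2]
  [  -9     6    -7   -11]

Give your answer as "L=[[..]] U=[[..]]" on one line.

L=[[1,0,0,0],[1,1,0,0],[2,-1,1,0],[-3,0,1,1]] U=[[3,-2,2,2],[0,2,3,3],[0,0,-1,-3],[0,0,0,-2]]

  r1 -= 1·r0 → [0,2,3,3]
  r2 -= 2·r0 → [0,-2,-4,-6]
  r3 -= -3·r0 → [0,0,-1,-5]
  r2 -= -1·r1 → [0,0,-1,-3]
  r3 -= 0·r1 → [0,0,-1,-5]
  r3 -= 1·r2 → [0,0,0,-2]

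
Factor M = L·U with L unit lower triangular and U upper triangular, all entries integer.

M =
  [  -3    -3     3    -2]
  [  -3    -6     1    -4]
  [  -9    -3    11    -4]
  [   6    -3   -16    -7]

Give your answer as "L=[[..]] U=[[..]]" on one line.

  row1 -= 1·row0 → [0,-3,-2,-2]
  row2 -= 3·row0 → [0,6,2,2]
  row3 -= -2·row0 → [0,-9,-10,-11]
  row2 -= -2·row1 → [0,0,-2,-2]
  row3 -= 3·row1 → [0,0,-4,-5]
  row3 -= 2·row2 → [0,0,0,-1]

L=[[1,0,0,0],[1,1,0,0],[3,-2,1,0],[-2,3,2,1]] U=[[-3,-3,3,-2],[0,-3,-2,-2],[0,0,-2,-2],[0,0,0,-1]]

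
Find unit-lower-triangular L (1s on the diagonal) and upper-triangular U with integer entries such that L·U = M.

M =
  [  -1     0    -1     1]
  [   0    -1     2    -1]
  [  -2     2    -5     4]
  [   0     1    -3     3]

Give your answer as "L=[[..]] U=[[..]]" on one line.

L=[[1,0,0,0],[0,1,0,0],[2,-2,1,0],[0,-1,-1,1]] U=[[-1,0,-1,1],[0,-1,2,-1],[0,0,1,0],[0,0,0,2]]

  row1 -= 0·row0 → [0,-1,2,-1]
  row2 -= 2·row0 → [0,2,-3,2]
  row3 -= 0·row0 → [0,1,-3,3]
  row2 -= -2·row1 → [0,0,1,0]
  row3 -= -1·row1 → [0,0,-1,2]
  row3 -= -1·row2 → [0,0,0,2]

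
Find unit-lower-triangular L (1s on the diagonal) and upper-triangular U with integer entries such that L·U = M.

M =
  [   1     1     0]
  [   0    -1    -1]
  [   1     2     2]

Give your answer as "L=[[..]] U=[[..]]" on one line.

L=[[1,0,0],[0,1,0],[1,-1,1]] U=[[1,1,0],[0,-1,-1],[0,0,1]]

  r1 -= 0·r0 → [0,-1,-1]
  r2 -= 1·r0 → [0,1,2]
  r2 -= -1·r1 → [0,0,1]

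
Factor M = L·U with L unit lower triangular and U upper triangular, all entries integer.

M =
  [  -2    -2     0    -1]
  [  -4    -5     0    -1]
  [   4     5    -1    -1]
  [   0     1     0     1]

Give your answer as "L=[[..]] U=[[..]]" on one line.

L=[[1,0,0,0],[2,1,0,0],[-2,-1,1,0],[0,-1,0,1]] U=[[-2,-2,0,-1],[0,-1,0,1],[0,0,-1,-2],[0,0,0,2]]

  R1 -= 2·R0 → [0,-1,0,1]
  R2 -= -2·R0 → [0,1,-1,-3]
  R3 -= 0·R0 → [0,1,0,1]
  R2 -= -1·R1 → [0,0,-1,-2]
  R3 -= -1·R1 → [0,0,0,2]
  R3 -= 0·R2 → [0,0,0,2]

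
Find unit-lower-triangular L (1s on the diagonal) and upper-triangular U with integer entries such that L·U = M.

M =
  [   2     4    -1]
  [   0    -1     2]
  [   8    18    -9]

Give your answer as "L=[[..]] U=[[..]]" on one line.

L=[[1,0,0],[0,1,0],[4,-2,1]] U=[[2,4,-1],[0,-1,2],[0,0,-1]]

  r1 -= 0·r0 → [0,-1,2]
  r2 -= 4·r0 → [0,2,-5]
  r2 -= -2·r1 → [0,0,-1]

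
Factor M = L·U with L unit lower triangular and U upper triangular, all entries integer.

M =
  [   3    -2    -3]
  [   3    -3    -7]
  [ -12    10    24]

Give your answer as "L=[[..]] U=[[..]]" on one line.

L=[[1,0,0],[1,1,0],[-4,-2,1]] U=[[3,-2,-3],[0,-1,-4],[0,0,4]]

  row1 -= 1·row0 → [0,-1,-4]
  row2 -= -4·row0 → [0,2,12]
  row2 -= -2·row1 → [0,0,4]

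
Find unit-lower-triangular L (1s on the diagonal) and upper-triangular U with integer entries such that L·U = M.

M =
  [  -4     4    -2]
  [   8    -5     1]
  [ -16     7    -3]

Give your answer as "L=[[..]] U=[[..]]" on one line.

  row1 -= -2·row0 → [0,3,-3]
  row2 -= 4·row0 → [0,-9,5]
  row2 -= -3·row1 → [0,0,-4]

L=[[1,0,0],[-2,1,0],[4,-3,1]] U=[[-4,4,-2],[0,3,-3],[0,0,-4]]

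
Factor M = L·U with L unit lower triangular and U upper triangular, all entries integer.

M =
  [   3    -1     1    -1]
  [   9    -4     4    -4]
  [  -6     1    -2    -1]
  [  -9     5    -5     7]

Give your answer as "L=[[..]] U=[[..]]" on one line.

  R1 -= 3·R0 → [0,-1,1,-1]
  R2 -= -2·R0 → [0,-1,0,-3]
  R3 -= -3·R0 → [0,2,-2,4]
  R2 -= 1·R1 → [0,0,-1,-2]
  R3 -= -2·R1 → [0,0,0,2]
  R3 -= 0·R2 → [0,0,0,2]

L=[[1,0,0,0],[3,1,0,0],[-2,1,1,0],[-3,-2,0,1]] U=[[3,-1,1,-1],[0,-1,1,-1],[0,0,-1,-2],[0,0,0,2]]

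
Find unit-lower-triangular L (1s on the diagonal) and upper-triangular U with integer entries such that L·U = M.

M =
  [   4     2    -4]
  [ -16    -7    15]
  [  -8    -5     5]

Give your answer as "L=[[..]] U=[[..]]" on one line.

L=[[1,0,0],[-4,1,0],[-2,-1,1]] U=[[4,2,-4],[0,1,-1],[0,0,-4]]

  row1 -= -4·row0 → [0,1,-1]
  row2 -= -2·row0 → [0,-1,-3]
  row2 -= -1·row1 → [0,0,-4]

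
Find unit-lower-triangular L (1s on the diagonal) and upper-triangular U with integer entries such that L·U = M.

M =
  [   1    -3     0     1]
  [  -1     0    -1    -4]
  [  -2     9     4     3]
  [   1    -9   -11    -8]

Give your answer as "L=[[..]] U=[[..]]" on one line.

  row1 -= -1·row0 → [0,-3,-1,-3]
  row2 -= -2·row0 → [0,3,4,5]
  row3 -= 1·row0 → [0,-6,-11,-9]
  row2 -= -1·row1 → [0,0,3,2]
  row3 -= 2·row1 → [0,0,-9,-3]
  row3 -= -3·row2 → [0,0,0,3]

L=[[1,0,0,0],[-1,1,0,0],[-2,-1,1,0],[1,2,-3,1]] U=[[1,-3,0,1],[0,-3,-1,-3],[0,0,3,2],[0,0,0,3]]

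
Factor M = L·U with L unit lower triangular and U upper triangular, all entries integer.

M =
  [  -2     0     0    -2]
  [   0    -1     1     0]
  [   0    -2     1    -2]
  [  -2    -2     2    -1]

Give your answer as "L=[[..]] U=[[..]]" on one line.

L=[[1,0,0,0],[0,1,0,0],[0,2,1,0],[1,2,0,1]] U=[[-2,0,0,-2],[0,-1,1,0],[0,0,-1,-2],[0,0,0,1]]

  row1 -= 0·row0 → [0,-1,1,0]
  row2 -= 0·row0 → [0,-2,1,-2]
  row3 -= 1·row0 → [0,-2,2,1]
  row2 -= 2·row1 → [0,0,-1,-2]
  row3 -= 2·row1 → [0,0,0,1]
  row3 -= 0·row2 → [0,0,0,1]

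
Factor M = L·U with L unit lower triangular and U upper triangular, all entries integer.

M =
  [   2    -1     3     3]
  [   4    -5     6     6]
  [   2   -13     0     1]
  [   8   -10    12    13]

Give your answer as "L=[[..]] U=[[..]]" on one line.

L=[[1,0,0,0],[2,1,0,0],[1,4,1,0],[4,2,0,1]] U=[[2,-1,3,3],[0,-3,0,0],[0,0,-3,-2],[0,0,0,1]]

  r1 -= 2·r0 → [0,-3,0,0]
  r2 -= 1·r0 → [0,-12,-3,-2]
  r3 -= 4·r0 → [0,-6,0,1]
  r2 -= 4·r1 → [0,0,-3,-2]
  r3 -= 2·r1 → [0,0,0,1]
  r3 -= 0·r2 → [0,0,0,1]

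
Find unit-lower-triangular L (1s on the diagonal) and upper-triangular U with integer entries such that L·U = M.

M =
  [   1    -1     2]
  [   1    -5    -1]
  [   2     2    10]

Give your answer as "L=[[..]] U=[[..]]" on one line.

L=[[1,0,0],[1,1,0],[2,-1,1]] U=[[1,-1,2],[0,-4,-3],[0,0,3]]

  r1 -= 1·r0 → [0,-4,-3]
  r2 -= 2·r0 → [0,4,6]
  r2 -= -1·r1 → [0,0,3]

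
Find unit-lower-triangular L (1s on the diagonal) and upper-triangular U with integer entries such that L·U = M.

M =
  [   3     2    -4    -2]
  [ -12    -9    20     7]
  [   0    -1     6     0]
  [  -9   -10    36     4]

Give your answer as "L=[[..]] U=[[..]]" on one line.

L=[[1,0,0,0],[-4,1,0,0],[0,1,1,0],[-3,4,4,1]] U=[[3,2,-4,-2],[0,-1,4,-1],[0,0,2,1],[0,0,0,-2]]

  R1 -= -4·R0 → [0,-1,4,-1]
  R2 -= 0·R0 → [0,-1,6,0]
  R3 -= -3·R0 → [0,-4,24,-2]
  R2 -= 1·R1 → [0,0,2,1]
  R3 -= 4·R1 → [0,0,8,2]
  R3 -= 4·R2 → [0,0,0,-2]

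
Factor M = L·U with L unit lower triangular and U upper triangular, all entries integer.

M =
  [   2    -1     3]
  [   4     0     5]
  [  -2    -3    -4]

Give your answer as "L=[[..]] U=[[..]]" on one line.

L=[[1,0,0],[2,1,0],[-1,-2,1]] U=[[2,-1,3],[0,2,-1],[0,0,-3]]

  R1 -= 2·R0 → [0,2,-1]
  R2 -= -1·R0 → [0,-4,-1]
  R2 -= -2·R1 → [0,0,-3]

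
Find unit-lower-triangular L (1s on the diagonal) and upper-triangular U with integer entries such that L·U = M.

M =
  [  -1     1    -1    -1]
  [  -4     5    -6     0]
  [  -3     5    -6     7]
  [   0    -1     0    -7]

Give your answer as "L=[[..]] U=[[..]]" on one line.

L=[[1,0,0,0],[4,1,0,0],[3,2,1,0],[0,-1,-2,1]] U=[[-1,1,-1,-1],[0,1,-2,4],[0,0,1,2],[0,0,0,1]]

  R1 -= 4·R0 → [0,1,-2,4]
  R2 -= 3·R0 → [0,2,-3,10]
  R3 -= 0·R0 → [0,-1,0,-7]
  R2 -= 2·R1 → [0,0,1,2]
  R3 -= -1·R1 → [0,0,-2,-3]
  R3 -= -2·R2 → [0,0,0,1]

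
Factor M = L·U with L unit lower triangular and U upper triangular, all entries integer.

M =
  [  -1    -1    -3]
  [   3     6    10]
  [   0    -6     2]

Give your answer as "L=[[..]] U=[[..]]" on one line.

  r1 -= -3·r0 → [0,3,1]
  r2 -= 0·r0 → [0,-6,2]
  r2 -= -2·r1 → [0,0,4]

L=[[1,0,0],[-3,1,0],[0,-2,1]] U=[[-1,-1,-3],[0,3,1],[0,0,4]]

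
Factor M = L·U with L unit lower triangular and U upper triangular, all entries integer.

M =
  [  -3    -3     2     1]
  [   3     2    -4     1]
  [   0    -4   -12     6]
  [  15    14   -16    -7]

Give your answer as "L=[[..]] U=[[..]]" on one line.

  row1 -= -1·row0 → [0,-1,-2,2]
  row2 -= 0·row0 → [0,-4,-12,6]
  row3 -= -5·row0 → [0,-1,-6,-2]
  row2 -= 4·row1 → [0,0,-4,-2]
  row3 -= 1·row1 → [0,0,-4,-4]
  row3 -= 1·row2 → [0,0,0,-2]

L=[[1,0,0,0],[-1,1,0,0],[0,4,1,0],[-5,1,1,1]] U=[[-3,-3,2,1],[0,-1,-2,2],[0,0,-4,-2],[0,0,0,-2]]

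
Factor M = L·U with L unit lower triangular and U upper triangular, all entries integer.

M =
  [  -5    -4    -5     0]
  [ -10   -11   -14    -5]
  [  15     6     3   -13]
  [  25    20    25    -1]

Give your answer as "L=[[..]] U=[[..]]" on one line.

  r1 -= 2·r0 → [0,-3,-4,-5]
  r2 -= -3·r0 → [0,-6,-12,-13]
  r3 -= -5·r0 → [0,0,0,-1]
  r2 -= 2·r1 → [0,0,-4,-3]
  r3 -= 0·r1 → [0,0,0,-1]
  r3 -= 0·r2 → [0,0,0,-1]

L=[[1,0,0,0],[2,1,0,0],[-3,2,1,0],[-5,0,0,1]] U=[[-5,-4,-5,0],[0,-3,-4,-5],[0,0,-4,-3],[0,0,0,-1]]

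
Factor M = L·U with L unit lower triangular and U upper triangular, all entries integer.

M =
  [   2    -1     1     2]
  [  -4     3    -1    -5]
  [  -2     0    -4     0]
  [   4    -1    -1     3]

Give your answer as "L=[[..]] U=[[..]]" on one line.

  r1 -= -2·r0 → [0,1,1,-1]
  r2 -= -1·r0 → [0,-1,-3,2]
  r3 -= 2·r0 → [0,1,-3,-1]
  r2 -= -1·r1 → [0,0,-2,1]
  r3 -= 1·r1 → [0,0,-4,0]
  r3 -= 2·r2 → [0,0,0,-2]

L=[[1,0,0,0],[-2,1,0,0],[-1,-1,1,0],[2,1,2,1]] U=[[2,-1,1,2],[0,1,1,-1],[0,0,-2,1],[0,0,0,-2]]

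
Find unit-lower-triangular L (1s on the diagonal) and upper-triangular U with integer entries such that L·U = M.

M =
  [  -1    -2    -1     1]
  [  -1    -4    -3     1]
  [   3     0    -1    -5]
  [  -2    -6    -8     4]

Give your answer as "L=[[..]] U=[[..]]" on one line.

  row1 -= 1·row0 → [0,-2,-2,0]
  row2 -= -3·row0 → [0,-6,-4,-2]
  row3 -= 2·row0 → [0,-2,-6,2]
  row2 -= 3·row1 → [0,0,2,-2]
  row3 -= 1·row1 → [0,0,-4,2]
  row3 -= -2·row2 → [0,0,0,-2]

L=[[1,0,0,0],[1,1,0,0],[-3,3,1,0],[2,1,-2,1]] U=[[-1,-2,-1,1],[0,-2,-2,0],[0,0,2,-2],[0,0,0,-2]]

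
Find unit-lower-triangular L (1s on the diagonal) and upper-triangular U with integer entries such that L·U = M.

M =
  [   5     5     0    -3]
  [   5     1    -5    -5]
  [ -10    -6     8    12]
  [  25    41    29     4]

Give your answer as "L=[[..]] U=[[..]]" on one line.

  row1 -= 1·row0 → [0,-4,-5,-2]
  row2 -= -2·row0 → [0,4,8,6]
  row3 -= 5·row0 → [0,16,29,19]
  row2 -= -1·row1 → [0,0,3,4]
  row3 -= -4·row1 → [0,0,9,11]
  row3 -= 3·row2 → [0,0,0,-1]

L=[[1,0,0,0],[1,1,0,0],[-2,-1,1,0],[5,-4,3,1]] U=[[5,5,0,-3],[0,-4,-5,-2],[0,0,3,4],[0,0,0,-1]]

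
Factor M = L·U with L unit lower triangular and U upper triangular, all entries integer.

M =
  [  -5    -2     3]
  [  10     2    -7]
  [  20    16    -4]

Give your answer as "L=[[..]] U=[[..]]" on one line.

  r1 -= -2·r0 → [0,-2,-1]
  r2 -= -4·r0 → [0,8,8]
  r2 -= -4·r1 → [0,0,4]

L=[[1,0,0],[-2,1,0],[-4,-4,1]] U=[[-5,-2,3],[0,-2,-1],[0,0,4]]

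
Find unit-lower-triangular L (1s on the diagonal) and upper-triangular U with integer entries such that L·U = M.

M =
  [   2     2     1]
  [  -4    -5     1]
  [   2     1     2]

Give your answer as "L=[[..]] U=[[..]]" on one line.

  r1 -= -2·r0 → [0,-1,3]
  r2 -= 1·r0 → [0,-1,1]
  r2 -= 1·r1 → [0,0,-2]

L=[[1,0,0],[-2,1,0],[1,1,1]] U=[[2,2,1],[0,-1,3],[0,0,-2]]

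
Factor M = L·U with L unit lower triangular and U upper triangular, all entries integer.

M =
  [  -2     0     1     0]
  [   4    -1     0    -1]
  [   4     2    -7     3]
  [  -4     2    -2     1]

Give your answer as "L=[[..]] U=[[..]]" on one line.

  R1 -= -2·R0 → [0,-1,2,-1]
  R2 -= -2·R0 → [0,2,-5,3]
  R3 -= 2·R0 → [0,2,-4,1]
  R2 -= -2·R1 → [0,0,-1,1]
  R3 -= -2·R1 → [0,0,0,-1]
  R3 -= 0·R2 → [0,0,0,-1]

L=[[1,0,0,0],[-2,1,0,0],[-2,-2,1,0],[2,-2,0,1]] U=[[-2,0,1,0],[0,-1,2,-1],[0,0,-1,1],[0,0,0,-1]]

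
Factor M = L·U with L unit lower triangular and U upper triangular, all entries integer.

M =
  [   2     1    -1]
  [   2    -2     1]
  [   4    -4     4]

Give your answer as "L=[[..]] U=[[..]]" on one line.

  r1 -= 1·r0 → [0,-3,2]
  r2 -= 2·r0 → [0,-6,6]
  r2 -= 2·r1 → [0,0,2]

L=[[1,0,0],[1,1,0],[2,2,1]] U=[[2,1,-1],[0,-3,2],[0,0,2]]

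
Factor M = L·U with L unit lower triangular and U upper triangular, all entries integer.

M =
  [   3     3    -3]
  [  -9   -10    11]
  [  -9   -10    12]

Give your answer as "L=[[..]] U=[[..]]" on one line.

  R1 -= -3·R0 → [0,-1,2]
  R2 -= -3·R0 → [0,-1,3]
  R2 -= 1·R1 → [0,0,1]

L=[[1,0,0],[-3,1,0],[-3,1,1]] U=[[3,3,-3],[0,-1,2],[0,0,1]]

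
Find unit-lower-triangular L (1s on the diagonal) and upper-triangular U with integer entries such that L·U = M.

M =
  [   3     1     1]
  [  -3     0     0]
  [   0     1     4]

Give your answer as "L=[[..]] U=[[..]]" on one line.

L=[[1,0,0],[-1,1,0],[0,1,1]] U=[[3,1,1],[0,1,1],[0,0,3]]

  r1 -= -1·r0 → [0,1,1]
  r2 -= 0·r0 → [0,1,4]
  r2 -= 1·r1 → [0,0,3]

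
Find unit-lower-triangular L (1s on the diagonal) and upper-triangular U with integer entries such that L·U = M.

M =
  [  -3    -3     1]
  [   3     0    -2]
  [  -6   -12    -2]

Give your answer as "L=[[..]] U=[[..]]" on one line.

L=[[1,0,0],[-1,1,0],[2,2,1]] U=[[-3,-3,1],[0,-3,-1],[0,0,-2]]

  r1 -= -1·r0 → [0,-3,-1]
  r2 -= 2·r0 → [0,-6,-4]
  r2 -= 2·r1 → [0,0,-2]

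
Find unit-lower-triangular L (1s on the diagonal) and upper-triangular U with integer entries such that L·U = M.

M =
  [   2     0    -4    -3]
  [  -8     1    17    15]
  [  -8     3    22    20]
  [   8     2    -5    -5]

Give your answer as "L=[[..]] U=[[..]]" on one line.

L=[[1,0,0,0],[-4,1,0,0],[-4,3,1,0],[4,2,3,1]] U=[[2,0,-4,-3],[0,1,1,3],[0,0,3,-1],[0,0,0,4]]

  R1 -= -4·R0 → [0,1,1,3]
  R2 -= -4·R0 → [0,3,6,8]
  R3 -= 4·R0 → [0,2,11,7]
  R2 -= 3·R1 → [0,0,3,-1]
  R3 -= 2·R1 → [0,0,9,1]
  R3 -= 3·R2 → [0,0,0,4]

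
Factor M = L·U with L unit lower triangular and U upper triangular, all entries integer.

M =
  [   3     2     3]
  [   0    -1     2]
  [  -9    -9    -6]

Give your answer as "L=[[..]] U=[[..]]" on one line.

L=[[1,0,0],[0,1,0],[-3,3,1]] U=[[3,2,3],[0,-1,2],[0,0,-3]]

  row1 -= 0·row0 → [0,-1,2]
  row2 -= -3·row0 → [0,-3,3]
  row2 -= 3·row1 → [0,0,-3]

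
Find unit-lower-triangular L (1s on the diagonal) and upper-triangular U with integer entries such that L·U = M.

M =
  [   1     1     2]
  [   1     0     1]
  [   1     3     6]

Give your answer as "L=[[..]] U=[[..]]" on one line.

  R1 -= 1·R0 → [0,-1,-1]
  R2 -= 1·R0 → [0,2,4]
  R2 -= -2·R1 → [0,0,2]

L=[[1,0,0],[1,1,0],[1,-2,1]] U=[[1,1,2],[0,-1,-1],[0,0,2]]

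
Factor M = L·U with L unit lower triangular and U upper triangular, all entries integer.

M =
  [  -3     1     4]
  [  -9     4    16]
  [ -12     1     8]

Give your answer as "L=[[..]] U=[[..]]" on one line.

L=[[1,0,0],[3,1,0],[4,-3,1]] U=[[-3,1,4],[0,1,4],[0,0,4]]

  r1 -= 3·r0 → [0,1,4]
  r2 -= 4·r0 → [0,-3,-8]
  r2 -= -3·r1 → [0,0,4]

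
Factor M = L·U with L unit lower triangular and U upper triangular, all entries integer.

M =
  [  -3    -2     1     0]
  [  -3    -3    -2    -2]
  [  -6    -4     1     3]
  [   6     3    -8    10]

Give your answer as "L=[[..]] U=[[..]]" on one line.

L=[[1,0,0,0],[1,1,0,0],[2,0,1,0],[-2,1,3,1]] U=[[-3,-2,1,0],[0,-1,-3,-2],[0,0,-1,3],[0,0,0,3]]

  row1 -= 1·row0 → [0,-1,-3,-2]
  row2 -= 2·row0 → [0,0,-1,3]
  row3 -= -2·row0 → [0,-1,-6,10]
  row2 -= 0·row1 → [0,0,-1,3]
  row3 -= 1·row1 → [0,0,-3,12]
  row3 -= 3·row2 → [0,0,0,3]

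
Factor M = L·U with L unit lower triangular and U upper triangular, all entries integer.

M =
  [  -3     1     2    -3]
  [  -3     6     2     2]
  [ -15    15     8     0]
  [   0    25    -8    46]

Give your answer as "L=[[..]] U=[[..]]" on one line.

  R1 -= 1·R0 → [0,5,0,5]
  R2 -= 5·R0 → [0,10,-2,15]
  R3 -= 0·R0 → [0,25,-8,46]
  R2 -= 2·R1 → [0,0,-2,5]
  R3 -= 5·R1 → [0,0,-8,21]
  R3 -= 4·R2 → [0,0,0,1]

L=[[1,0,0,0],[1,1,0,0],[5,2,1,0],[0,5,4,1]] U=[[-3,1,2,-3],[0,5,0,5],[0,0,-2,5],[0,0,0,1]]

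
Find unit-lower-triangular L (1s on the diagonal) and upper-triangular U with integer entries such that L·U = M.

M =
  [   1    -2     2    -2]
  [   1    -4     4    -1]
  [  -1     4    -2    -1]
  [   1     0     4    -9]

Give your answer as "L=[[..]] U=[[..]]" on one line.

  R1 -= 1·R0 → [0,-2,2,1]
  R2 -= -1·R0 → [0,2,0,-3]
  R3 -= 1·R0 → [0,2,2,-7]
  R2 -= -1·R1 → [0,0,2,-2]
  R3 -= -1·R1 → [0,0,4,-6]
  R3 -= 2·R2 → [0,0,0,-2]

L=[[1,0,0,0],[1,1,0,0],[-1,-1,1,0],[1,-1,2,1]] U=[[1,-2,2,-2],[0,-2,2,1],[0,0,2,-2],[0,0,0,-2]]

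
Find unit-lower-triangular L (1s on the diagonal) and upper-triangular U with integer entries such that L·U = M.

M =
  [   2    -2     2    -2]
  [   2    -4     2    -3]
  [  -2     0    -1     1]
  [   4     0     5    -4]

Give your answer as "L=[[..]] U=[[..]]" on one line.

  R1 -= 1·R0 → [0,-2,0,-1]
  R2 -= -1·R0 → [0,-2,1,-1]
  R3 -= 2·R0 → [0,4,1,0]
  R2 -= 1·R1 → [0,0,1,0]
  R3 -= -2·R1 → [0,0,1,-2]
  R3 -= 1·R2 → [0,0,0,-2]

L=[[1,0,0,0],[1,1,0,0],[-1,1,1,0],[2,-2,1,1]] U=[[2,-2,2,-2],[0,-2,0,-1],[0,0,1,0],[0,0,0,-2]]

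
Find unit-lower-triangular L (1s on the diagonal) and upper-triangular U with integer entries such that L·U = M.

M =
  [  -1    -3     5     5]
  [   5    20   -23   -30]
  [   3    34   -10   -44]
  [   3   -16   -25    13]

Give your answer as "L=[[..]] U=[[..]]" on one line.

L=[[1,0,0,0],[-5,1,0,0],[-3,5,1,0],[-3,-5,0,1]] U=[[-1,-3,5,5],[0,5,2,-5],[0,0,-5,-4],[0,0,0,3]]

  r1 -= -5·r0 → [0,5,2,-5]
  r2 -= -3·r0 → [0,25,5,-29]
  r3 -= -3·r0 → [0,-25,-10,28]
  r2 -= 5·r1 → [0,0,-5,-4]
  r3 -= -5·r1 → [0,0,0,3]
  r3 -= 0·r2 → [0,0,0,3]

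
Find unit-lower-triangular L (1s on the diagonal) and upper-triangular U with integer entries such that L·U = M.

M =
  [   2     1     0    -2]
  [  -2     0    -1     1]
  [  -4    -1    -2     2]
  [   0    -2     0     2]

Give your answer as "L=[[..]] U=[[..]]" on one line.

  r1 -= -1·r0 → [0,1,-1,-1]
  r2 -= -2·r0 → [0,1,-2,-2]
  r3 -= 0·r0 → [0,-2,0,2]
  r2 -= 1·r1 → [0,0,-1,-1]
  r3 -= -2·r1 → [0,0,-2,0]
  r3 -= 2·r2 → [0,0,0,2]

L=[[1,0,0,0],[-1,1,0,0],[-2,1,1,0],[0,-2,2,1]] U=[[2,1,0,-2],[0,1,-1,-1],[0,0,-1,-1],[0,0,0,2]]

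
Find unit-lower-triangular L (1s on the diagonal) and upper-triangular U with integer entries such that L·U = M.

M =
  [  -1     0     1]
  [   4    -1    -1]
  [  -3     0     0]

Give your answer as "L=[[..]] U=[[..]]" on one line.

  row1 -= -4·row0 → [0,-1,3]
  row2 -= 3·row0 → [0,0,-3]
  row2 -= 0·row1 → [0,0,-3]

L=[[1,0,0],[-4,1,0],[3,0,1]] U=[[-1,0,1],[0,-1,3],[0,0,-3]]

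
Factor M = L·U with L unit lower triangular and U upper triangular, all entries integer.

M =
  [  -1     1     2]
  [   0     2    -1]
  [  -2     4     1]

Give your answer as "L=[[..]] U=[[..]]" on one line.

L=[[1,0,0],[0,1,0],[2,1,1]] U=[[-1,1,2],[0,2,-1],[0,0,-2]]

  row1 -= 0·row0 → [0,2,-1]
  row2 -= 2·row0 → [0,2,-3]
  row2 -= 1·row1 → [0,0,-2]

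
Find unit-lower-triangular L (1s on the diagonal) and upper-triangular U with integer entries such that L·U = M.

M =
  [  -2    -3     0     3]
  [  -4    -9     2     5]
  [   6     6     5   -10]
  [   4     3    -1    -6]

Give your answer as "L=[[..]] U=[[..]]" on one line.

L=[[1,0,0,0],[2,1,0,0],[-3,1,1,0],[-2,1,-1,1]] U=[[-2,-3,0,3],[0,-3,2,-1],[0,0,3,0],[0,0,0,1]]

  r1 -= 2·r0 → [0,-3,2,-1]
  r2 -= -3·r0 → [0,-3,5,-1]
  r3 -= -2·r0 → [0,-3,-1,0]
  r2 -= 1·r1 → [0,0,3,0]
  r3 -= 1·r1 → [0,0,-3,1]
  r3 -= -1·r2 → [0,0,0,1]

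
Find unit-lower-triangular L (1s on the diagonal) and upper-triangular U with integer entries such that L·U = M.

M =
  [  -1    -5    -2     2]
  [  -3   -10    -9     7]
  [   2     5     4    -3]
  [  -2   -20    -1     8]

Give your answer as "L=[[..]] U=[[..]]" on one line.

  R1 -= 3·R0 → [0,5,-3,1]
  R2 -= -2·R0 → [0,-5,0,1]
  R3 -= 2·R0 → [0,-10,3,4]
  R2 -= -1·R1 → [0,0,-3,2]
  R3 -= -2·R1 → [0,0,-3,6]
  R3 -= 1·R2 → [0,0,0,4]

L=[[1,0,0,0],[3,1,0,0],[-2,-1,1,0],[2,-2,1,1]] U=[[-1,-5,-2,2],[0,5,-3,1],[0,0,-3,2],[0,0,0,4]]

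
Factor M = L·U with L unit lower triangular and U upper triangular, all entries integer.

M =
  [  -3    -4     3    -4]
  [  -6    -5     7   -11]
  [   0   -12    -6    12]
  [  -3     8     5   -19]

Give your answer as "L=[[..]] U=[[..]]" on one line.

L=[[1,0,0,0],[2,1,0,0],[0,-4,1,0],[1,4,1,1]] U=[[-3,-4,3,-4],[0,3,1,-3],[0,0,-2,0],[0,0,0,-3]]

  R1 -= 2·R0 → [0,3,1,-3]
  R2 -= 0·R0 → [0,-12,-6,12]
  R3 -= 1·R0 → [0,12,2,-15]
  R2 -= -4·R1 → [0,0,-2,0]
  R3 -= 4·R1 → [0,0,-2,-3]
  R3 -= 1·R2 → [0,0,0,-3]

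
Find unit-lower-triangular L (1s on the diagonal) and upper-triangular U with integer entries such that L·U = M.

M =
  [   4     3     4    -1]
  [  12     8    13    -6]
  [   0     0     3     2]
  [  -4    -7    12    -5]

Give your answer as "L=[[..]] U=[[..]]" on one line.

  r1 -= 3·r0 → [0,-1,1,-3]
  r2 -= 0·r0 → [0,0,3,2]
  r3 -= -1·r0 → [0,-4,16,-6]
  r2 -= 0·r1 → [0,0,3,2]
  r3 -= 4·r1 → [0,0,12,6]
  r3 -= 4·r2 → [0,0,0,-2]

L=[[1,0,0,0],[3,1,0,0],[0,0,1,0],[-1,4,4,1]] U=[[4,3,4,-1],[0,-1,1,-3],[0,0,3,2],[0,0,0,-2]]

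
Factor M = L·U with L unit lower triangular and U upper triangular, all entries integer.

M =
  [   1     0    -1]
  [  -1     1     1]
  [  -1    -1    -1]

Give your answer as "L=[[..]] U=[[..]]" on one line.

  row1 -= -1·row0 → [0,1,0]
  row2 -= -1·row0 → [0,-1,-2]
  row2 -= -1·row1 → [0,0,-2]

L=[[1,0,0],[-1,1,0],[-1,-1,1]] U=[[1,0,-1],[0,1,0],[0,0,-2]]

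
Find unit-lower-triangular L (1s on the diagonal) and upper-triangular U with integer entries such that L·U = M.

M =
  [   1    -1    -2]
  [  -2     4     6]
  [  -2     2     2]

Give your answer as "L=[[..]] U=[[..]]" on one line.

  r1 -= -2·r0 → [0,2,2]
  r2 -= -2·r0 → [0,0,-2]
  r2 -= 0·r1 → [0,0,-2]

L=[[1,0,0],[-2,1,0],[-2,0,1]] U=[[1,-1,-2],[0,2,2],[0,0,-2]]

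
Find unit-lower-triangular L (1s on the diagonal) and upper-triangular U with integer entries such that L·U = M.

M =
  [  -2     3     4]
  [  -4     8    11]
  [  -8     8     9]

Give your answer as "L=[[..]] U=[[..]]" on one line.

L=[[1,0,0],[2,1,0],[4,-2,1]] U=[[-2,3,4],[0,2,3],[0,0,-1]]

  R1 -= 2·R0 → [0,2,3]
  R2 -= 4·R0 → [0,-4,-7]
  R2 -= -2·R1 → [0,0,-1]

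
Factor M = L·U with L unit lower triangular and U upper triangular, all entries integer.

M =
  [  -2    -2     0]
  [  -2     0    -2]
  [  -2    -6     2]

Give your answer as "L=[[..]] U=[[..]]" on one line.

L=[[1,0,0],[1,1,0],[1,-2,1]] U=[[-2,-2,0],[0,2,-2],[0,0,-2]]

  r1 -= 1·r0 → [0,2,-2]
  r2 -= 1·r0 → [0,-4,2]
  r2 -= -2·r1 → [0,0,-2]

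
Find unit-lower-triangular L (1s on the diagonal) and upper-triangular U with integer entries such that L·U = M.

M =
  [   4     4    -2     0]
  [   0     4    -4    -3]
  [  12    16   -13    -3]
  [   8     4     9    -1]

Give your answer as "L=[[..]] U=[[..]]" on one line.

L=[[1,0,0,0],[0,1,0,0],[3,1,1,0],[2,-1,-3,1]] U=[[4,4,-2,0],[0,4,-4,-3],[0,0,-3,0],[0,0,0,-4]]

  r1 -= 0·r0 → [0,4,-4,-3]
  r2 -= 3·r0 → [0,4,-7,-3]
  r3 -= 2·r0 → [0,-4,13,-1]
  r2 -= 1·r1 → [0,0,-3,0]
  r3 -= -1·r1 → [0,0,9,-4]
  r3 -= -3·r2 → [0,0,0,-4]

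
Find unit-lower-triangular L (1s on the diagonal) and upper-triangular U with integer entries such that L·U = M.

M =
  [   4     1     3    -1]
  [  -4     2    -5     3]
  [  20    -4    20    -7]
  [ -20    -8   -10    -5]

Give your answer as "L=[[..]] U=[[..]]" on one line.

L=[[1,0,0,0],[-1,1,0,0],[5,-3,1,0],[-5,-1,-3,1]] U=[[4,1,3,-1],[0,3,-2,2],[0,0,-1,4],[0,0,0,4]]

  row1 -= -1·row0 → [0,3,-2,2]
  row2 -= 5·row0 → [0,-9,5,-2]
  row3 -= -5·row0 → [0,-3,5,-10]
  row2 -= -3·row1 → [0,0,-1,4]
  row3 -= -1·row1 → [0,0,3,-8]
  row3 -= -3·row2 → [0,0,0,4]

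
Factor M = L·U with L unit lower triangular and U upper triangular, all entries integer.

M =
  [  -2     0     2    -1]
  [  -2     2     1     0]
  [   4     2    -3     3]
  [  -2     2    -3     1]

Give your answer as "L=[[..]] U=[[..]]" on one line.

  R1 -= 1·R0 → [0,2,-1,1]
  R2 -= -2·R0 → [0,2,1,1]
  R3 -= 1·R0 → [0,2,-5,2]
  R2 -= 1·R1 → [0,0,2,0]
  R3 -= 1·R1 → [0,0,-4,1]
  R3 -= -2·R2 → [0,0,0,1]

L=[[1,0,0,0],[1,1,0,0],[-2,1,1,0],[1,1,-2,1]] U=[[-2,0,2,-1],[0,2,-1,1],[0,0,2,0],[0,0,0,1]]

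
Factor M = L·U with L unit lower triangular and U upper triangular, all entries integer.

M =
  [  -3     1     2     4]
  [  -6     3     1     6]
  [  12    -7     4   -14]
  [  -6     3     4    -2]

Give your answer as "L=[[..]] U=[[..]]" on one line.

L=[[1,0,0,0],[2,1,0,0],[-4,-3,1,0],[2,1,1,1]] U=[[-3,1,2,4],[0,1,-3,-2],[0,0,3,-4],[0,0,0,-4]]

  R1 -= 2·R0 → [0,1,-3,-2]
  R2 -= -4·R0 → [0,-3,12,2]
  R3 -= 2·R0 → [0,1,0,-10]
  R2 -= -3·R1 → [0,0,3,-4]
  R3 -= 1·R1 → [0,0,3,-8]
  R3 -= 1·R2 → [0,0,0,-4]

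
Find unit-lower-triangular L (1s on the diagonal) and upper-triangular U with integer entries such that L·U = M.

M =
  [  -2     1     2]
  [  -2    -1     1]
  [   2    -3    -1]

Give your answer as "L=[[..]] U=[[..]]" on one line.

  row1 -= 1·row0 → [0,-2,-1]
  row2 -= -1·row0 → [0,-2,1]
  row2 -= 1·row1 → [0,0,2]

L=[[1,0,0],[1,1,0],[-1,1,1]] U=[[-2,1,2],[0,-2,-1],[0,0,2]]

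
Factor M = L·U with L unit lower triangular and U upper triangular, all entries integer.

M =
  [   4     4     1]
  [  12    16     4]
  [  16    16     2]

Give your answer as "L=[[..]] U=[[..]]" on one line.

  row1 -= 3·row0 → [0,4,1]
  row2 -= 4·row0 → [0,0,-2]
  row2 -= 0·row1 → [0,0,-2]

L=[[1,0,0],[3,1,0],[4,0,1]] U=[[4,4,1],[0,4,1],[0,0,-2]]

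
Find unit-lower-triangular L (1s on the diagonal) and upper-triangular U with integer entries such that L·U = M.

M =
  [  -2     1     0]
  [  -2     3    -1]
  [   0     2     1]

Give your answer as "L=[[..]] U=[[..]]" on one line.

  r1 -= 1·r0 → [0,2,-1]
  r2 -= 0·r0 → [0,2,1]
  r2 -= 1·r1 → [0,0,2]

L=[[1,0,0],[1,1,0],[0,1,1]] U=[[-2,1,0],[0,2,-1],[0,0,2]]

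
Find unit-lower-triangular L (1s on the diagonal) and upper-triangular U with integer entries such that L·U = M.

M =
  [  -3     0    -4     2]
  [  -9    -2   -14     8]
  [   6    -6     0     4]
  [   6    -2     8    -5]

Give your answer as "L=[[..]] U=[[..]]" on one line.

L=[[1,0,0,0],[3,1,0,0],[-2,3,1,0],[-2,1,-1,1]] U=[[-3,0,-4,2],[0,-2,-2,2],[0,0,-2,2],[0,0,0,-1]]

  row1 -= 3·row0 → [0,-2,-2,2]
  row2 -= -2·row0 → [0,-6,-8,8]
  row3 -= -2·row0 → [0,-2,0,-1]
  row2 -= 3·row1 → [0,0,-2,2]
  row3 -= 1·row1 → [0,0,2,-3]
  row3 -= -1·row2 → [0,0,0,-1]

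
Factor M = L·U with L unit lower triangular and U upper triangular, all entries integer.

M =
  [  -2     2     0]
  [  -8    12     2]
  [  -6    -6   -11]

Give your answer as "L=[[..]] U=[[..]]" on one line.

  r1 -= 4·r0 → [0,4,2]
  r2 -= 3·r0 → [0,-12,-11]
  r2 -= -3·r1 → [0,0,-5]

L=[[1,0,0],[4,1,0],[3,-3,1]] U=[[-2,2,0],[0,4,2],[0,0,-5]]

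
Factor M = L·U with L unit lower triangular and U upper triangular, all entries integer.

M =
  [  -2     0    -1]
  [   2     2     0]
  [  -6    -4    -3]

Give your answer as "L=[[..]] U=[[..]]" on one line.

L=[[1,0,0],[-1,1,0],[3,-2,1]] U=[[-2,0,-1],[0,2,-1],[0,0,-2]]

  R1 -= -1·R0 → [0,2,-1]
  R2 -= 3·R0 → [0,-4,0]
  R2 -= -2·R1 → [0,0,-2]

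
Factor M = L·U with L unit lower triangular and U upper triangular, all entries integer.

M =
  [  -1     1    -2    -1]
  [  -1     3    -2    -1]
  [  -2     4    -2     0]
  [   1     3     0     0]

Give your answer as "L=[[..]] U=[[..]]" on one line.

  r1 -= 1·r0 → [0,2,0,0]
  r2 -= 2·r0 → [0,2,2,2]
  r3 -= -1·r0 → [0,4,-2,-1]
  r2 -= 1·r1 → [0,0,2,2]
  r3 -= 2·r1 → [0,0,-2,-1]
  r3 -= -1·r2 → [0,0,0,1]

L=[[1,0,0,0],[1,1,0,0],[2,1,1,0],[-1,2,-1,1]] U=[[-1,1,-2,-1],[0,2,0,0],[0,0,2,2],[0,0,0,1]]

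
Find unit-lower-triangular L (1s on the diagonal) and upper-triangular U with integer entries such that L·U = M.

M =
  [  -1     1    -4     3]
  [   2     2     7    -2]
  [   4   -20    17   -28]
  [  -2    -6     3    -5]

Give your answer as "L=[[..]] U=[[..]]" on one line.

  r1 -= -2·r0 → [0,4,-1,4]
  r2 -= -4·r0 → [0,-16,1,-16]
  r3 -= 2·r0 → [0,-8,11,-11]
  r2 -= -4·r1 → [0,0,-3,0]
  r3 -= -2·r1 → [0,0,9,-3]
  r3 -= -3·r2 → [0,0,0,-3]

L=[[1,0,0,0],[-2,1,0,0],[-4,-4,1,0],[2,-2,-3,1]] U=[[-1,1,-4,3],[0,4,-1,4],[0,0,-3,0],[0,0,0,-3]]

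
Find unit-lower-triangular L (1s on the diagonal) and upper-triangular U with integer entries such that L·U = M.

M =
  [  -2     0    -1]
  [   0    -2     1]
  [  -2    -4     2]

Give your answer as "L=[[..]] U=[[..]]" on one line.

L=[[1,0,0],[0,1,0],[1,2,1]] U=[[-2,0,-1],[0,-2,1],[0,0,1]]

  R1 -= 0·R0 → [0,-2,1]
  R2 -= 1·R0 → [0,-4,3]
  R2 -= 2·R1 → [0,0,1]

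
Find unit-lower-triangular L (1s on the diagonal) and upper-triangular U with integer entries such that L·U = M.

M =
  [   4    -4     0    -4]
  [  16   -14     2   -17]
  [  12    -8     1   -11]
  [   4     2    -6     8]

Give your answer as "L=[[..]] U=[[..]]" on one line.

L=[[1,0,0,0],[4,1,0,0],[3,2,1,0],[1,3,4,1]] U=[[4,-4,0,-4],[0,2,2,-1],[0,0,-3,3],[0,0,0,3]]

  R1 -= 4·R0 → [0,2,2,-1]
  R2 -= 3·R0 → [0,4,1,1]
  R3 -= 1·R0 → [0,6,-6,12]
  R2 -= 2·R1 → [0,0,-3,3]
  R3 -= 3·R1 → [0,0,-12,15]
  R3 -= 4·R2 → [0,0,0,3]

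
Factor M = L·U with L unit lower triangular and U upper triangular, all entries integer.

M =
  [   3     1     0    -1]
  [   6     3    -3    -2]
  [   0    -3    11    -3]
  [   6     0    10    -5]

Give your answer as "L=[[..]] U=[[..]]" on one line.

  r1 -= 2·r0 → [0,1,-3,0]
  r2 -= 0·r0 → [0,-3,11,-3]
  r3 -= 2·r0 → [0,-2,10,-3]
  r2 -= -3·r1 → [0,0,2,-3]
  r3 -= -2·r1 → [0,0,4,-3]
  r3 -= 2·r2 → [0,0,0,3]

L=[[1,0,0,0],[2,1,0,0],[0,-3,1,0],[2,-2,2,1]] U=[[3,1,0,-1],[0,1,-3,0],[0,0,2,-3],[0,0,0,3]]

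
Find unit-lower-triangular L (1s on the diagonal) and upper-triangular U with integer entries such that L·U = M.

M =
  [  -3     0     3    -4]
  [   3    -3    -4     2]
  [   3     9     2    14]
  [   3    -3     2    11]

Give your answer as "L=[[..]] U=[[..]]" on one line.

  R1 -= -1·R0 → [0,-3,-1,-2]
  R2 -= -1·R0 → [0,9,5,10]
  R3 -= -1·R0 → [0,-3,5,7]
  R2 -= -3·R1 → [0,0,2,4]
  R3 -= 1·R1 → [0,0,6,9]
  R3 -= 3·R2 → [0,0,0,-3]

L=[[1,0,0,0],[-1,1,0,0],[-1,-3,1,0],[-1,1,3,1]] U=[[-3,0,3,-4],[0,-3,-1,-2],[0,0,2,4],[0,0,0,-3]]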